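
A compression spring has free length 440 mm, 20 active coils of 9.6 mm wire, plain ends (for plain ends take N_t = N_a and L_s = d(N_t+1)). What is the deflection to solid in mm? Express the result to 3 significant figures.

238 mm

N_t = 20; L_s = 9.6·21 = 201.6 mm
δ_solid = L₀ − L_s = 440 − 201.6 = 238.4 mm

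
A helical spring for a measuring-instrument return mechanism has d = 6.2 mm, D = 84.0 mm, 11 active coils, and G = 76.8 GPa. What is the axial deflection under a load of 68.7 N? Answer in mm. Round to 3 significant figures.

31.6 mm

k = Gd⁴/(8D³N_a) = (76.8×10³)(6.2⁴)/(8·84.0³·11) = 2.1757 N/mm
δ = F/k = 68.7 / 2.1757 = 31.575 mm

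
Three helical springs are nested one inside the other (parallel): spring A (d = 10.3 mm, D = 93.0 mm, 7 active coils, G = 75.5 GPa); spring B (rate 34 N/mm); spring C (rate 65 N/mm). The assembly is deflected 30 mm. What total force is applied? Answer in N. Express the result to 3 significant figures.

k_A = Gd⁴/(8D³N_a) = (75.5×10³)(10.3⁴)/(8·93.0³·7) = 18.865 N/mm
Parallel: k_eq = 18.865 + 34 + 65 = 117.87 N/mm
F = k_eq·δ = 117.87·30 = 3536 N

3540 N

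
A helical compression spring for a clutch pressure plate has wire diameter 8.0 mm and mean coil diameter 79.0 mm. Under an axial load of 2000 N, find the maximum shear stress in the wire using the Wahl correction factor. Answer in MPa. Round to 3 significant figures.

Spring index C = D/d = 79.0/8.0 = 9.8750
K_W = (4C−1)/(4C−4) + 0.615/C = 38.500/35.500 + 0.0623 = 1.1468
τ₀ = 8FD/(πd³) = 8·2000·79.0/(π·8.0³) = 1.264e+06/1608.5 = 785.83 MPa
τ_max = K·τ₀ = 1.1468 × 785.83 = 901.18 MPa

901 MPa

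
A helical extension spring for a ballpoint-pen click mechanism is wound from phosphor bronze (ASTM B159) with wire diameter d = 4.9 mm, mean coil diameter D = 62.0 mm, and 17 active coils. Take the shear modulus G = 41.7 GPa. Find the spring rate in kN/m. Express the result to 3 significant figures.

0.742 kN/m

k = Gd⁴/(8D³N_a) = (41.7×10³ × 4.9⁴) / (8 × 62.0³ × 17)
  = 2.40392e+07 / 3.24126e+07 = 0.74166 N/mm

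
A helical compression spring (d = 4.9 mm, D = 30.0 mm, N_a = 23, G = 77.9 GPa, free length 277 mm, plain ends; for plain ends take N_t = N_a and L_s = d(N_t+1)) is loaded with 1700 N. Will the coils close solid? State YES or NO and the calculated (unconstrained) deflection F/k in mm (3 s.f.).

k = Gd⁴/(8D³N_a) = (77.9×10³)(4.9⁴)/(8·30.0³·23) = 9.0394 N/mm
N_t = 23; L_s = 4.9·24 = 117.6 mm; δ_solid = L₀ − L_s = 277 − 117.6 = 159.4 mm
δ = F/k = 1700/9.0394 = 188.07 mm
δ ≥ δ_solid → spring goes solid

YES, δ = 188 mm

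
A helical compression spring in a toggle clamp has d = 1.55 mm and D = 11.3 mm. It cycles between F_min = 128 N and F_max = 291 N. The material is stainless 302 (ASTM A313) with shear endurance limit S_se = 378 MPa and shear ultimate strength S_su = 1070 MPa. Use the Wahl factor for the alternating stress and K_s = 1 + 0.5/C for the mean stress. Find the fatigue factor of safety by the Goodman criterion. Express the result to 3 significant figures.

C = D/d = 11.3/1.55 = 7.2903; K_W = (4C−1)/(4C−4)+0.615/C = 1.2036; K_s = 1+0.5/C = 1.0686
F_a = (F_max−F_min)/2 = 81.5 N; F_m = (F_max+F_min)/2 = 209.5 N
τ_a = K_W·8F_aD/(πd³) = 1.2036 × 629.77 = 757.98 MPa
τ_m = K_s·8F_mD/(πd³) = 1.0686 × 1618.9 = 1729.9 MPa
Goodman: 1/n_f = τ_a/S_se + τ_m/S_su = 757.98/378 + 1729.9/1070 = 2.00525 + 1.61671 = 3.622
n_f = 1/3.622 = 0.2761

0.276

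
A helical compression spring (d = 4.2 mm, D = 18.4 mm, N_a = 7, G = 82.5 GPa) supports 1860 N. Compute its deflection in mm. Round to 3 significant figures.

25.3 mm

k = Gd⁴/(8D³N_a) = (82.5×10³)(4.2⁴)/(8·18.4³·7) = 73.588 N/mm
δ = F/k = 1860 / 73.588 = 25.276 mm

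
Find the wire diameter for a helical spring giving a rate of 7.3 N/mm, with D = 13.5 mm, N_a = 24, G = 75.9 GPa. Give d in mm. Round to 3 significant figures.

d = (8D³N_a·k / G)^(1/4) = (8·13.5³·24·7.3 / (75.9×10³))^0.25
  = (45.434)^0.25 = 2.5962 mm

2.60 mm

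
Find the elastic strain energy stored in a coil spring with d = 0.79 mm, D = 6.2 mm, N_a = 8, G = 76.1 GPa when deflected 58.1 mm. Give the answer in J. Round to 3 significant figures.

3.28 J

k = Gd⁴/(8D³N_a) = (76.1×10³)(0.79⁴)/(8·6.2³·8) = 1.9433 N/mm
U = ½kδ² = 0.5 × 1.9433 × 58.1² = 3279.9 N·mm = 3.2799 J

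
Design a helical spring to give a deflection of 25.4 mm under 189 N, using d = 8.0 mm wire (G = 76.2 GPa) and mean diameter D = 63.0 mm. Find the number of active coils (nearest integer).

Required rate k = F/δ = 189/25.4 = 7.4409 N/mm
N_a = Gd⁴/(8D³k) = (76.2×10³ × 8.0⁴)/(8 × 63.0³ × 7.4409)
    = 3.12115e+08 / 1.48847e+07 = 20.97 → 21 coils

21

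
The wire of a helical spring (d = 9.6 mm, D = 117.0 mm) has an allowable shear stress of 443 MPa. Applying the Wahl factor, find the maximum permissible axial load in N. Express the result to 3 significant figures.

C = D/d = 117.0/9.6 = 12.1875
K_W = (4C−1)/(4C−4) + 0.615/C = 47.750/44.750 + 0.0505 = 1.1175
τ_max = K·8FD/(πd³) → F_max = τ_allow·πd³/(8DK)
F_max = 443·π·9.6³/(8·117.0·1.1175) = 1.2313e+06/1046 = 1177.2 N

1180 N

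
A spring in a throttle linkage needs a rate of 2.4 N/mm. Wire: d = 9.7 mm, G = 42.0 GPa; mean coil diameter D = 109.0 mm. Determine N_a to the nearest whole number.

N_a = Gd⁴/(8D³k) = (42.0×10³ × 9.7⁴)/(8 × 109.0³ × 2.4)
    = 3.71823e+08 / 2.48646e+07 = 14.95 → 15 coils

15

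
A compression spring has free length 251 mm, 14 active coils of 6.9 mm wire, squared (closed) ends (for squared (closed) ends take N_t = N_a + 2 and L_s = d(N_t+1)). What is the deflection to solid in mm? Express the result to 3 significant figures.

N_t = 16; L_s = 6.9·17 = 117.3 mm
δ_solid = L₀ − L_s = 251 − 117.3 = 133.7 mm

134 mm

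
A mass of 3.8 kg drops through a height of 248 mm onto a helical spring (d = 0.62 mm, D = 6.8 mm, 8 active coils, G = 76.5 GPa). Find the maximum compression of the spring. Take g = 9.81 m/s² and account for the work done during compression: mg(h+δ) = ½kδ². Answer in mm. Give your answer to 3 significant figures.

k = Gd⁴/(8D³N_a) = (76.5×10³)(0.62⁴)/(8·6.8³·8) = 0.56172 N/mm
W = mg = 3.8 × 9.81 = 37.278 N
½kδ² − Wδ − Wh = 0 → δ = (W + √(W² + 2kWh))/k
δ = (37.278 + √(1389.6 + 10386.2))/0.56172 = (37.278 + 108.52)/0.56172 = 259.55 mm

260 mm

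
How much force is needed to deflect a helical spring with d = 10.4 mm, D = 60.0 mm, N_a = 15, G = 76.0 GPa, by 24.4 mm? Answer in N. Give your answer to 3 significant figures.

k = Gd⁴/(8D³N_a) = (76.0×10³)(10.4⁴)/(8·60.0³·15) = 34.301 N/mm
F = k·δ = 34.301 × 24.4 = 836.95 N

837 N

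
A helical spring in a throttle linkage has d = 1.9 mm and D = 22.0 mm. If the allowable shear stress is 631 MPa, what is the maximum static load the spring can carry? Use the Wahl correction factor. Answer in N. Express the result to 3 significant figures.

68.7 N

C = D/d = 22.0/1.9 = 11.5789
K_W = (4C−1)/(4C−4) + 0.615/C = 45.316/42.316 + 0.0531 = 1.1240
τ_max = K·8FD/(πd³) → F_max = τ_allow·πd³/(8DK)
F_max = 631·π·1.9³/(8·22.0·1.1240) = 13597/197.83 = 68.732 N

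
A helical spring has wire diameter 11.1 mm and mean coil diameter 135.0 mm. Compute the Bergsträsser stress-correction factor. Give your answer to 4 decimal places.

1.1095

C = D/d = 135.0/11.1 = 12.1622
K_B = (4C+2)/(4C−3) = 50.649/45.649 = 1.1095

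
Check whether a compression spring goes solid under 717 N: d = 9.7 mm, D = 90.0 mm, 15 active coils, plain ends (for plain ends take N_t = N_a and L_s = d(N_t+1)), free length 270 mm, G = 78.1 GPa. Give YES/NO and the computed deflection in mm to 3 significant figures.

k = Gd⁴/(8D³N_a) = (78.1×10³)(9.7⁴)/(8·90.0³·15) = 7.9037 N/mm
N_t = 15; L_s = 9.7·16 = 155.2 mm; δ_solid = L₀ − L_s = 270 − 155.2 = 114.8 mm
δ = F/k = 717/7.9037 = 90.717 mm
δ < δ_solid → spring does not go solid

NO, δ = 90.7 mm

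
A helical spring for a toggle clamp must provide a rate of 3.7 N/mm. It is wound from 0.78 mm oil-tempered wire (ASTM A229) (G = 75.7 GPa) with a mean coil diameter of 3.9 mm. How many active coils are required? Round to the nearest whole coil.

N_a = Gd⁴/(8D³k) = (75.7×10³ × 0.78⁴)/(8 × 3.9³ × 3.7)
    = 28020.4 / 1755.84 = 15.96 → 16 coils

16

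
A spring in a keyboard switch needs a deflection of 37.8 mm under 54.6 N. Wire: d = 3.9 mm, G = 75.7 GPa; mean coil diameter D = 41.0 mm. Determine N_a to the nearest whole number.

Required rate k = F/δ = 54.6/37.8 = 1.4444 N/mm
N_a = Gd⁴/(8D³k) = (75.7×10³ × 3.9⁴)/(8 × 41.0³ × 1.4444)
    = 1.75127e+07 / 796420 = 21.99 → 22 coils

22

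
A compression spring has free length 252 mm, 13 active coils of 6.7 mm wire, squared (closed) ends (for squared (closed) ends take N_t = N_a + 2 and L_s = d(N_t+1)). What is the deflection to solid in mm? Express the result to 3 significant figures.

N_t = 15; L_s = 6.7·16 = 107.2 mm
δ_solid = L₀ − L_s = 252 − 107.2 = 144.8 mm

145 mm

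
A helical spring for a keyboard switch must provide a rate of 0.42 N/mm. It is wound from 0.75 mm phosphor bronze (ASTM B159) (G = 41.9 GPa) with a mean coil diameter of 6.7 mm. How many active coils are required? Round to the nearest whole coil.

13

N_a = Gd⁴/(8D³k) = (41.9×10³ × 0.75⁴)/(8 × 6.7³ × 0.42)
    = 13257.4 / 1010.56 = 13.12 → 13 coils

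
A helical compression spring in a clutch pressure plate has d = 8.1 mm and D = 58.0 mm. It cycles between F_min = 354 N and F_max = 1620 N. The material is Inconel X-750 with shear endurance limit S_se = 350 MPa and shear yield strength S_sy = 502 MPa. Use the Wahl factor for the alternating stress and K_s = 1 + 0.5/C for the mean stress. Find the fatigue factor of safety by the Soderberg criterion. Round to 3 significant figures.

0.839

C = D/d = 58.0/8.1 = 7.1605; K_W = (4C−1)/(4C−4)+0.615/C = 1.2076; K_s = 1+0.5/C = 1.0698
F_a = (F_max−F_min)/2 = 633 N; F_m = (F_max+F_min)/2 = 987 N
τ_a = K_W·8F_aD/(πd³) = 1.2076 × 175.92 = 212.45 MPa
τ_m = K_s·8F_mD/(πd³) = 1.0698 × 274.3 = 293.46 MPa
Soderberg: 1/n_f = τ_a/S_se + τ_m/S_sy = 212.45/350 + 293.46/502 = 0.60699 + 0.58458 = 1.1916
n_f = 1/1.1916 = 0.8392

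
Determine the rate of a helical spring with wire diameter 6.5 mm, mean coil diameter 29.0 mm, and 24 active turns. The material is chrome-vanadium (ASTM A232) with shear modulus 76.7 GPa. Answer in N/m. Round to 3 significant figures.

29200 N/m

k = Gd⁴/(8D³N_a) = (76.7×10³ × 6.5⁴) / (8 × 29.0³ × 24)
  = 1.36914e+08 / 4.68269e+06 = 29.238 N/mm = 29238 N/m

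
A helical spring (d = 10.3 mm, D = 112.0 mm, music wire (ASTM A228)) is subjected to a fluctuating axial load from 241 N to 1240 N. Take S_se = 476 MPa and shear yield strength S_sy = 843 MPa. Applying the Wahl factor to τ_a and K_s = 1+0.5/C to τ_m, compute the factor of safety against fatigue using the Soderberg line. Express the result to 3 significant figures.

C = D/d = 112.0/10.3 = 10.8738; K_W = (4C−1)/(4C−4)+0.615/C = 1.1325; K_s = 1+0.5/C = 1.0460
F_a = (F_max−F_min)/2 = 499.5 N; F_m = (F_max+F_min)/2 = 740.5 N
τ_a = K_W·8F_aD/(πd³) = 1.1325 × 130.37 = 147.65 MPa
τ_m = K_s·8F_mD/(πd³) = 1.0460 × 193.27 = 202.16 MPa
Soderberg: 1/n_f = τ_a/S_se + τ_m/S_sy = 147.65/476 + 202.16/843 = 0.31018 + 0.23981 = 0.54999
n_f = 1/0.54999 = 1.818

1.82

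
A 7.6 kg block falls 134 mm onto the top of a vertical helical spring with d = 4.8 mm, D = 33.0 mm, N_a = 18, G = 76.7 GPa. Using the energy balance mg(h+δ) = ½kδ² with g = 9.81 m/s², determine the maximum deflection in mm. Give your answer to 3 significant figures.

60.8 mm

k = Gd⁴/(8D³N_a) = (76.7×10³)(4.8⁴)/(8·33.0³·18) = 7.8678 N/mm
W = mg = 7.6 × 9.81 = 74.556 N
½kδ² − Wδ − Wh = 0 → δ = (W + √(W² + 2kWh))/k
δ = (74.556 + √(5558.6 + 157208))/7.8678 = (74.556 + 403.44)/7.8678 = 60.753 mm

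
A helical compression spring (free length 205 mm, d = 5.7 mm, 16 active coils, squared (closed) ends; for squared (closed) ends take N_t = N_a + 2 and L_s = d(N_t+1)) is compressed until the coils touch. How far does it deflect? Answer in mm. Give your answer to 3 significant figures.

96.7 mm

N_t = 18; L_s = 5.7·19 = 108.3 mm
δ_solid = L₀ − L_s = 205 − 108.3 = 96.7 mm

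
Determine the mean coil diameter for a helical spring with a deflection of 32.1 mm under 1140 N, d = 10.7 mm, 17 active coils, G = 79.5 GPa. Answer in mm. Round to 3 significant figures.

60.0 mm

Required rate k = F/δ = 1140/32.1 = 35.514 N/mm
D = (Gd⁴/(8N_a·k))^(1/3) = (79.5×10³·10.7⁴/(8·17·35.514))^(1/3)
  = (215756)^(1/3) = 59.9774 mm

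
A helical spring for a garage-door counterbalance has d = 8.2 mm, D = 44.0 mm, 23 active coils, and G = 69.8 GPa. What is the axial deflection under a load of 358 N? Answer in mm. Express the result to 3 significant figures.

17.8 mm

k = Gd⁴/(8D³N_a) = (69.8×10³)(8.2⁴)/(8·44.0³·23) = 20.134 N/mm
δ = F/k = 358 / 20.134 = 17.781 mm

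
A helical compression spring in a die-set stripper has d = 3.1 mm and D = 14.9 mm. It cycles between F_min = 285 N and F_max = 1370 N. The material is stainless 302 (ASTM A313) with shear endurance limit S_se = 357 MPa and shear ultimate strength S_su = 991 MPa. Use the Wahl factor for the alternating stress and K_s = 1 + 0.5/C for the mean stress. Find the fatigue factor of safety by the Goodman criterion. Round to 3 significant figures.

C = D/d = 14.9/3.1 = 4.8065; K_W = (4C−1)/(4C−4)+0.615/C = 1.3250; K_s = 1+0.5/C = 1.1040
F_a = (F_max−F_min)/2 = 542.5 N; F_m = (F_max+F_min)/2 = 827.5 N
τ_a = K_W·8F_aD/(πd³) = 1.3250 × 690.94 = 915.49 MPa
τ_m = K_s·8F_mD/(πd³) = 1.1040 × 1053.9 = 1163.6 MPa
Goodman: 1/n_f = τ_a/S_se + τ_m/S_su = 915.49/357 + 1163.6/991 = 2.56439 + 1.17413 = 3.7385
n_f = 1/3.7385 = 0.2675

0.267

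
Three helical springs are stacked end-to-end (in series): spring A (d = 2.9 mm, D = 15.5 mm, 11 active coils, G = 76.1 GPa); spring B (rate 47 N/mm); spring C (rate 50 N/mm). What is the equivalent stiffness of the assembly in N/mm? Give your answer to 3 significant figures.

9.79 N/mm

k_A = Gd⁴/(8D³N_a) = (76.1×10³)(2.9⁴)/(8·15.5³·11) = 16.425 N/mm
Series: 1/k_eq = 1/16.425 + 1/47 + 1/50 = 0.10216; k_eq = 9.7885 N/mm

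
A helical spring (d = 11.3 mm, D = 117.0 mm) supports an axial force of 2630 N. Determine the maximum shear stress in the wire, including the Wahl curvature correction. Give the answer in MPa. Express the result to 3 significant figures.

Spring index C = D/d = 117.0/11.3 = 10.3540
K_W = (4C−1)/(4C−4) + 0.615/C = 40.416/37.416 + 0.0594 = 1.1396
τ₀ = 8FD/(πd³) = 8·2630·117.0/(π·11.3³) = 2.46168e+06/4533 = 543.06 MPa
τ_max = K·τ₀ = 1.1396 × 543.06 = 618.86 MPa

619 MPa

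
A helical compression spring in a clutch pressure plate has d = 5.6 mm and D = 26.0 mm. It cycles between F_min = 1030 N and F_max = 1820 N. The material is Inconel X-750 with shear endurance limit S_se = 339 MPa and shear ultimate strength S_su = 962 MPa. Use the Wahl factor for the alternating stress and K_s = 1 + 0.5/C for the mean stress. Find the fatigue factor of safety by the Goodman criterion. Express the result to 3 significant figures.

0.829

C = D/d = 26.0/5.6 = 4.6429; K_W = (4C−1)/(4C−4)+0.615/C = 1.3383; K_s = 1+0.5/C = 1.1077
F_a = (F_max−F_min)/2 = 395 N; F_m = (F_max+F_min)/2 = 1425 N
τ_a = K_W·8F_aD/(πd³) = 1.3383 × 148.92 = 199.3 MPa
τ_m = K_s·8F_mD/(πd³) = 1.1077 × 537.23 = 595.09 MPa
Goodman: 1/n_f = τ_a/S_se + τ_m/S_su = 199.3/339 + 595.09/962 = 0.58791 + 0.61860 = 1.2065
n_f = 1/1.2065 = 0.8288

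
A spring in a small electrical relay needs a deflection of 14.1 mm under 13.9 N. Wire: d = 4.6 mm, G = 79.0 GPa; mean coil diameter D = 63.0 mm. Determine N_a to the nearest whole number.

Required rate k = F/δ = 13.9/14.1 = 0.98582 N/mm
N_a = Gd⁴/(8D³k) = (79.0×10³ × 4.6⁴)/(8 × 63.0³ × 0.98582)
    = 3.53719e+07 / 1.972e+06 = 17.94 → 18 coils

18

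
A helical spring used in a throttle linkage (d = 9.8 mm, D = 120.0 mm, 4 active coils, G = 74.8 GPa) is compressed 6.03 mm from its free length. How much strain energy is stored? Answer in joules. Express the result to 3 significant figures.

k = Gd⁴/(8D³N_a) = (74.8×10³)(9.8⁴)/(8·120.0³·4) = 12.477 N/mm
U = ½kδ² = 0.5 × 12.477 × 6.03² = 226.84 N·mm = 0.22684 J

0.227 J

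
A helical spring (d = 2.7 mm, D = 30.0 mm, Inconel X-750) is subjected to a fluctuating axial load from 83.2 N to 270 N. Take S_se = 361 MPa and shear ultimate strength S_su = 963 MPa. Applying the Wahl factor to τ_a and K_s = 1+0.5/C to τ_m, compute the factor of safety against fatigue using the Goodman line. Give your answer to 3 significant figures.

C = D/d = 30.0/2.7 = 11.1111; K_W = (4C−1)/(4C−4)+0.615/C = 1.1295; K_s = 1+0.5/C = 1.0450
F_a = (F_max−F_min)/2 = 93.4 N; F_m = (F_max+F_min)/2 = 176.6 N
τ_a = K_W·8F_aD/(πd³) = 1.1295 × 362.51 = 409.46 MPa
τ_m = K_s·8F_mD/(πd³) = 1.0450 × 685.43 = 716.27 MPa
Goodman: 1/n_f = τ_a/S_se + τ_m/S_su = 409.46/361 + 716.27/963 = 1.13424 + 0.74379 = 1.878
n_f = 1/1.878 = 0.5325

0.532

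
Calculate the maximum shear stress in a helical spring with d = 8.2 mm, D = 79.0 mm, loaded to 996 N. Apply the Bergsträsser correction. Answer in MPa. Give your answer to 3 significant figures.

Spring index C = D/d = 79.0/8.2 = 9.6341
K_B = (4C+2)/(4C−3) = 40.537/35.537 = 1.1407
τ₀ = 8FD/(πd³) = 8·996·79.0/(π·8.2³) = 629472/1732.2 = 363.4 MPa
τ_max = K·τ₀ = 1.1407 × 363.4 = 414.53 MPa

415 MPa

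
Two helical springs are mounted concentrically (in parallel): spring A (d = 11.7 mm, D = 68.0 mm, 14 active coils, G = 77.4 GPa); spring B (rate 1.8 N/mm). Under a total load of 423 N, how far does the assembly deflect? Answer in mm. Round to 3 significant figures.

9.84 mm

k_A = Gd⁴/(8D³N_a) = (77.4×10³)(11.7⁴)/(8·68.0³·14) = 41.185 N/mm
Parallel: k_eq = 41.185 + 1.8 = 42.985 N/mm
δ = F/k_eq = 423/42.985 = 9.8406 mm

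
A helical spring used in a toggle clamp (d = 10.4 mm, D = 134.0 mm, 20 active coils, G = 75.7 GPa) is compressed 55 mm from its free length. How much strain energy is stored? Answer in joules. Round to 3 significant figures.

k = Gd⁴/(8D³N_a) = (75.7×10³)(10.4⁴)/(8·134.0³·20) = 2.3004 N/mm
U = ½kδ² = 0.5 × 2.3004 × 55² = 3479.3 N·mm = 3.4793 J

3.48 J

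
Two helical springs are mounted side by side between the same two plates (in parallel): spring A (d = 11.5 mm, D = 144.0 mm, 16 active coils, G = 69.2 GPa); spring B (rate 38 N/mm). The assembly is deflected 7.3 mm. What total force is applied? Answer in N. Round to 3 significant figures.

301 N

k_A = Gd⁴/(8D³N_a) = (69.2×10³)(11.5⁴)/(8·144.0³·16) = 3.1666 N/mm
Parallel: k_eq = 3.1666 + 38 = 41.167 N/mm
F = k_eq·δ = 41.167·7.3 = 300.52 N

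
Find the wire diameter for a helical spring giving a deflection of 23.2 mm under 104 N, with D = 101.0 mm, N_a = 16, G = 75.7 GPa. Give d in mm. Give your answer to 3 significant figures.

9.40 mm

Required rate k = F/δ = 104/23.2 = 4.4828 N/mm
d = (8D³N_a·k / G)^(1/4) = (8·101.0³·16·4.4828 / (75.7×10³))^0.25
  = (7809.5)^0.25 = 9.4006 mm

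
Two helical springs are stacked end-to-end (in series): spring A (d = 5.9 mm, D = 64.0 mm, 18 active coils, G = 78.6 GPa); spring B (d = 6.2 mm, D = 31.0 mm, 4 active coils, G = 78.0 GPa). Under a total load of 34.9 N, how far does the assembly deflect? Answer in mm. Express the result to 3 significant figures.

14.1 mm

k_A = Gd⁴/(8D³N_a) = (78.6×10³)(5.9⁴)/(8·64.0³·18) = 2.5231 N/mm
k_B = Gd⁴/(8D³N_a) = (78.0×10³)(6.2⁴)/(8·31.0³·4) = 120.9 N/mm
Series: 1/k_eq = 1/2.5231 + 1/120.9 = 0.40461; k_eq = 2.4715 N/mm
δ = F/k_eq = 34.9/2.4715 = 14.121 mm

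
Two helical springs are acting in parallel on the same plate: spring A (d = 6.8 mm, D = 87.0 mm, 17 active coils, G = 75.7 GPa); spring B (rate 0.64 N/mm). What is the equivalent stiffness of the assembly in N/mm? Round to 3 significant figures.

k_A = Gd⁴/(8D³N_a) = (75.7×10³)(6.8⁴)/(8·87.0³·17) = 1.8073 N/mm
Parallel: k_eq = 1.8073 + 0.64 = 2.4473 N/mm

2.45 N/mm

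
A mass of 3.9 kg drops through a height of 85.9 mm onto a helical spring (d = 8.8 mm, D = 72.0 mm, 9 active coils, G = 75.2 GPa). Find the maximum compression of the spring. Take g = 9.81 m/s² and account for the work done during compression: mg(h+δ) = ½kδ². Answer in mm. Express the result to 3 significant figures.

k = Gd⁴/(8D³N_a) = (75.2×10³)(8.8⁴)/(8·72.0³·9) = 16.781 N/mm
W = mg = 3.9 × 9.81 = 38.259 N
½kδ² − Wδ − Wh = 0 → δ = (W + √(W² + 2kWh))/k
δ = (38.259 + √(1463.8 + 110300))/16.781 = (38.259 + 334.31)/16.781 = 22.202 mm

22.2 mm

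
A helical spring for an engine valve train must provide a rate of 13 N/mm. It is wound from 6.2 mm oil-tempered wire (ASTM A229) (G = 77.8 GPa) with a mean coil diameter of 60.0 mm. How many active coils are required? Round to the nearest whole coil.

N_a = Gd⁴/(8D³k) = (77.8×10³ × 6.2⁴)/(8 × 60.0³ × 13)
    = 1.1496e+08 / 2.2464e+07 = 5.118 → 5 coils

5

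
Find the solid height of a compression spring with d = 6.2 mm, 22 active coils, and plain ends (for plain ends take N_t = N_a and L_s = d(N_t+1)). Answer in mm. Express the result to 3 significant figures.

plain ends: N_t = N_a = 22
L_s = d·(N_t+1) = 6.2 × 23 = 142.6 mm

143 mm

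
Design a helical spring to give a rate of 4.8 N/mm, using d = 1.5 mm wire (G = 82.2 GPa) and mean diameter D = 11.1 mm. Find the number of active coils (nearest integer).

8

N_a = Gd⁴/(8D³k) = (82.2×10³ × 1.5⁴)/(8 × 11.1³ × 4.8)
    = 416138 / 52517 = 7.924 → 8 coils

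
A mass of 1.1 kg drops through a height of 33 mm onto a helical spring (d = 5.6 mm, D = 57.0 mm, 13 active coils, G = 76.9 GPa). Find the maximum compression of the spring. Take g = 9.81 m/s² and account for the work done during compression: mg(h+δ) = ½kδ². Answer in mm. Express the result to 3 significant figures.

16.5 mm

k = Gd⁴/(8D³N_a) = (76.9×10³)(5.6⁴)/(8·57.0³·13) = 3.9266 N/mm
W = mg = 1.1 × 9.81 = 10.791 N
½kδ² − Wδ − Wh = 0 → δ = (W + √(W² + 2kWh))/k
δ = (10.791 + √(116.45 + 2796.57))/3.9266 = (10.791 + 53.972)/3.9266 = 16.493 mm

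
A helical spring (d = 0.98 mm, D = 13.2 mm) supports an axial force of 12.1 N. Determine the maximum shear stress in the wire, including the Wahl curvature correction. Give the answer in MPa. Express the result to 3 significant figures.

Spring index C = D/d = 13.2/0.98 = 13.4694
K_W = (4C−1)/(4C−4) + 0.615/C = 52.878/49.878 + 0.0457 = 1.1058
τ₀ = 8FD/(πd³) = 8·12.1·13.2/(π·0.98³) = 1277.76/2.9568 = 432.14 MPa
τ_max = K·τ₀ = 1.1058 × 432.14 = 477.86 MPa

478 MPa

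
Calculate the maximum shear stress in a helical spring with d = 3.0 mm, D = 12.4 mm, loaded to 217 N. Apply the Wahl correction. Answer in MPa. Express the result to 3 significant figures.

Spring index C = D/d = 12.4/3.0 = 4.1333
K_W = (4C−1)/(4C−4) + 0.615/C = 15.533/12.533 + 0.1488 = 1.3882
τ₀ = 8FD/(πd³) = 8·217·12.4/(π·3.0³) = 21526.4/84.823 = 253.78 MPa
τ_max = K·τ₀ = 1.3882 × 253.78 = 352.29 MPa

352 MPa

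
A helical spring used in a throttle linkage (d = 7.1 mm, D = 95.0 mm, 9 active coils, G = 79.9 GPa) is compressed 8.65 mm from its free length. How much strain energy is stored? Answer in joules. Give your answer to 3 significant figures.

0.123 J

k = Gd⁴/(8D³N_a) = (79.9×10³)(7.1⁴)/(8·95.0³·9) = 3.2891 N/mm
U = ½kδ² = 0.5 × 3.2891 × 8.65² = 123.05 N·mm = 0.12305 J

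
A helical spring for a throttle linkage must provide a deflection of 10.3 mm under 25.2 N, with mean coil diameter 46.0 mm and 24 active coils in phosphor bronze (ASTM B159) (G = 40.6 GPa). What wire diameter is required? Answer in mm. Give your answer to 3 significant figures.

Required rate k = F/δ = 25.2/10.3 = 2.4466 N/mm
d = (8D³N_a·k / G)^(1/4) = (8·46.0³·24·2.4466 / (40.6×10³))^0.25
  = (1126.2)^0.25 = 5.7930 mm

5.79 mm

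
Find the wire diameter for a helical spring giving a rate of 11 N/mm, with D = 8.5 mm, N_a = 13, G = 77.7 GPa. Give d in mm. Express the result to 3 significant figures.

1.73 mm

d = (8D³N_a·k / G)^(1/4) = (8·8.5³·13·11 / (77.7×10³))^0.25
  = (9.0419)^0.25 = 1.7341 mm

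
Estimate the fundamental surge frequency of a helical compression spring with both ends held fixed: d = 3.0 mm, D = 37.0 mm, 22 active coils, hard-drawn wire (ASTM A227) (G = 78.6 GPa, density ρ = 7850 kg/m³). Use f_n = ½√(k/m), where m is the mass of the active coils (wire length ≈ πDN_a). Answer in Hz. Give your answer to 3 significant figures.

35.5 Hz

k = Gd⁴/(8D³N_a) = (78.6×10³)(3.0⁴)/(8·37.0³·22) = 0.71415 N/mm = 714.15 N/m
Wire length L = πDN_a = π·37.0·22 = 2557.3 mm
m = ρ·(πd²/4)·L = 7850 × 7.0686×10⁻⁶ m² × 2.5573 m = 0.1419 kg
f_n = ½√(k/m) = 0.5·√(714.15/0.1419) = 0.5·√(5032.8) = 35.471 Hz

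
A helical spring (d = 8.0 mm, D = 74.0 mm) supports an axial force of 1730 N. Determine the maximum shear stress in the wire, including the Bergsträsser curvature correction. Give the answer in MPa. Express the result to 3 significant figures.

Spring index C = D/d = 74.0/8.0 = 9.2500
K_B = (4C+2)/(4C−3) = 39.000/34.000 = 1.1471
τ₀ = 8FD/(πd³) = 8·1730·74.0/(π·8.0³) = 1.02416e+06/1608.5 = 636.72 MPa
τ_max = K·τ₀ = 1.1471 × 636.72 = 730.35 MPa

730 MPa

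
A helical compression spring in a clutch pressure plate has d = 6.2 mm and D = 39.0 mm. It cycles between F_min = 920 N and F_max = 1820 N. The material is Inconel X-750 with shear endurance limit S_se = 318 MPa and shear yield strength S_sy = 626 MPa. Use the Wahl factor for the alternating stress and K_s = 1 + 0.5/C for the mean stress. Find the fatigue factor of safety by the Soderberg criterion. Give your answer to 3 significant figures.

0.583

C = D/d = 39.0/6.2 = 6.2903; K_W = (4C−1)/(4C−4)+0.615/C = 1.2395; K_s = 1+0.5/C = 1.0795
F_a = (F_max−F_min)/2 = 450 N; F_m = (F_max+F_min)/2 = 1370 N
τ_a = K_W·8F_aD/(πd³) = 1.2395 × 187.52 = 232.44 MPa
τ_m = K_s·8F_mD/(πd³) = 1.0795 × 570.89 = 616.27 MPa
Soderberg: 1/n_f = τ_a/S_se + τ_m/S_sy = 232.44/318 + 616.27/626 = 0.73093 + 0.98445 = 1.7154
n_f = 1/1.7154 = 0.583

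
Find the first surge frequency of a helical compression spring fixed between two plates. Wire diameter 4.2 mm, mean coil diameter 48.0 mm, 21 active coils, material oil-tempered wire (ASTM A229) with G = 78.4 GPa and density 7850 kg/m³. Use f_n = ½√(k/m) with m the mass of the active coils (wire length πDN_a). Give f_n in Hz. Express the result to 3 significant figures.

30.9 Hz

k = Gd⁴/(8D³N_a) = (78.4×10³)(4.2⁴)/(8·48.0³·21) = 1.313 N/mm = 1313 N/m
Wire length L = πDN_a = π·48.0·21 = 3166.7 mm
m = ρ·(πd²/4)·L = 7850 × 13.854×10⁻⁶ m² × 3.1667 m = 0.3444 kg
f_n = ½√(k/m) = 0.5·√(1313/0.3444) = 0.5·√(3812.5) = 30.873 Hz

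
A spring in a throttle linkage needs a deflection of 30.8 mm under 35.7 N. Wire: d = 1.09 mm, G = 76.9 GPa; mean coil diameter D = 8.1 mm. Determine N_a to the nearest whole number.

22

Required rate k = F/δ = 35.7/30.8 = 1.1591 N/mm
N_a = Gd⁴/(8D³k) = (76.9×10³ × 1.09⁴)/(8 × 8.1³ × 1.1591)
    = 108551 / 4927.91 = 22.03 → 22 coils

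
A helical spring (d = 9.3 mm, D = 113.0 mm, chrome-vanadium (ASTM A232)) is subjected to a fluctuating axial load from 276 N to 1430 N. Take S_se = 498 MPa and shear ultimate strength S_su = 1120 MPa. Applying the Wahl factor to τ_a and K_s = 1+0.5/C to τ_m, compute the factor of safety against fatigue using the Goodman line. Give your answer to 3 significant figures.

1.34

C = D/d = 113.0/9.3 = 12.1505; K_W = (4C−1)/(4C−4)+0.615/C = 1.1179; K_s = 1+0.5/C = 1.0412
F_a = (F_max−F_min)/2 = 577 N; F_m = (F_max+F_min)/2 = 853 N
τ_a = K_W·8F_aD/(πd³) = 1.1179 × 206.42 = 230.75 MPa
τ_m = K_s·8F_mD/(πd³) = 1.0412 × 305.15 = 317.71 MPa
Goodman: 1/n_f = τ_a/S_se + τ_m/S_su = 230.75/498 + 317.71/1120 = 0.46335 + 0.28367 = 0.74702
n_f = 1/0.74702 = 1.339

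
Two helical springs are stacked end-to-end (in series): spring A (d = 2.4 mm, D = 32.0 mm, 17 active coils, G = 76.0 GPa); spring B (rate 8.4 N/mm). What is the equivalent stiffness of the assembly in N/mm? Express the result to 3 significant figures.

0.530 N/mm

k_A = Gd⁴/(8D³N_a) = (76.0×10³)(2.4⁴)/(8·32.0³·17) = 0.56581 N/mm
Series: 1/k_eq = 1/0.56581 + 1/8.4 = 1.8864; k_eq = 0.5301 N/mm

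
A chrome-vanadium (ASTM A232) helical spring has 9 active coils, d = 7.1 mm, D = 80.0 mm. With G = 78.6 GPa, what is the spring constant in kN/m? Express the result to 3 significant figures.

5.42 kN/m

k = Gd⁴/(8D³N_a) = (78.6×10³ × 7.1⁴) / (8 × 80.0³ × 9)
  = 1.99736e+08 / 3.6864e+07 = 5.4182 N/mm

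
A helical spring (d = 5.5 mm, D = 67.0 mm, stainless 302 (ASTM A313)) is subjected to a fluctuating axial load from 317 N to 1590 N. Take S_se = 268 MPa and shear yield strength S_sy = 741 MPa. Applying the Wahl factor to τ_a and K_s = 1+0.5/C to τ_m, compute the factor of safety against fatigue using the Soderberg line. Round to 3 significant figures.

0.244

C = D/d = 67.0/5.5 = 12.1818; K_W = (4C−1)/(4C−4)+0.615/C = 1.1176; K_s = 1+0.5/C = 1.0410
F_a = (F_max−F_min)/2 = 636.5 N; F_m = (F_max+F_min)/2 = 953.5 N
τ_a = K_W·8F_aD/(πd³) = 1.1176 × 652.72 = 729.45 MPa
τ_m = K_s·8F_mD/(πd³) = 1.0410 × 977.79 = 1017.9 MPa
Soderberg: 1/n_f = τ_a/S_se + τ_m/S_sy = 729.45/268 + 1017.9/741 = 2.72183 + 1.37372 = 4.0955
n_f = 1/4.0955 = 0.2442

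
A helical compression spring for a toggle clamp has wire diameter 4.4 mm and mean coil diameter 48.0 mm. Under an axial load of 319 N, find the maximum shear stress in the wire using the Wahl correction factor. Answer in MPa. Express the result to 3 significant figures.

Spring index C = D/d = 48.0/4.4 = 10.9091
K_W = (4C−1)/(4C−4) + 0.615/C = 42.636/39.636 + 0.0564 = 1.1321
τ₀ = 8FD/(πd³) = 8·319·48.0/(π·4.4³) = 122496/267.61 = 457.73 MPa
τ_max = K·τ₀ = 1.1321 × 457.73 = 518.18 MPa

518 MPa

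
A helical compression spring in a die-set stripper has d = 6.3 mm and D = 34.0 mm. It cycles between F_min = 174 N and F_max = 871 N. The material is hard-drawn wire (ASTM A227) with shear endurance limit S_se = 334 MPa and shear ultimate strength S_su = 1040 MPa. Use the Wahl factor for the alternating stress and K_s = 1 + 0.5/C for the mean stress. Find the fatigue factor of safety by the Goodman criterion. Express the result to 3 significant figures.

1.53

C = D/d = 34.0/6.3 = 5.3968; K_W = (4C−1)/(4C−4)+0.615/C = 1.2845; K_s = 1+0.5/C = 1.0926
F_a = (F_max−F_min)/2 = 348.5 N; F_m = (F_max+F_min)/2 = 522.5 N
τ_a = K_W·8F_aD/(πd³) = 1.2845 × 120.67 = 155 MPa
τ_m = K_s·8F_mD/(πd³) = 1.0926 × 180.92 = 197.68 MPa
Goodman: 1/n_f = τ_a/S_se + τ_m/S_su = 155/334 + 197.68/1040 = 0.46409 + 0.19008 = 0.65416
n_f = 1/0.65416 = 1.529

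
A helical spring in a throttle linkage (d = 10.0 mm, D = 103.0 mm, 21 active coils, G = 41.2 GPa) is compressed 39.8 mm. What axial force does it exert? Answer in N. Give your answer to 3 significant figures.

k = Gd⁴/(8D³N_a) = (41.2×10³)(10.0⁴)/(8·103.0³·21) = 2.2443 N/mm
F = k·δ = 2.2443 × 39.8 = 89.322 N

89.3 N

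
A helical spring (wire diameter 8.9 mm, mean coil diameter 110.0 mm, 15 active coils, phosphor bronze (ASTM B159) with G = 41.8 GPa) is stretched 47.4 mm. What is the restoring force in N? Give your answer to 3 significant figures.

77.8 N

k = Gd⁴/(8D³N_a) = (41.8×10³)(8.9⁴)/(8·110.0³·15) = 1.642 N/mm
F = k·δ = 1.642 × 47.4 = 77.831 N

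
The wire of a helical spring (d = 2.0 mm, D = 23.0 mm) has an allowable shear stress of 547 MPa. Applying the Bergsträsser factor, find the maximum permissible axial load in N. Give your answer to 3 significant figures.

C = D/d = 23.0/2.0 = 11.5000
K_B = (4C+2)/(4C−3) = 48.000/43.000 = 1.1163
τ_max = K·8FD/(πd³) → F_max = τ_allow·πd³/(8DK)
F_max = 547·π·2.0³/(8·23.0·1.1163) = 13748/205.4 = 66.932 N

66.9 N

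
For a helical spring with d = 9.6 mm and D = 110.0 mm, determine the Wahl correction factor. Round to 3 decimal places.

C = D/d = 110.0/9.6 = 11.4583
K_W = (4C−1)/(4C−4) + 0.615/C = 44.833/41.833 + 0.0537 = 1.1254

1.125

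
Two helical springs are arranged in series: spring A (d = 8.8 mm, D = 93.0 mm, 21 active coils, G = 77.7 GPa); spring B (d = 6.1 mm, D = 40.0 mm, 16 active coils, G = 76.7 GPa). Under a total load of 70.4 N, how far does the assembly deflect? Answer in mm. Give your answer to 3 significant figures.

k_A = Gd⁴/(8D³N_a) = (77.7×10³)(8.8⁴)/(8·93.0³·21) = 3.4482 N/mm
k_B = Gd⁴/(8D³N_a) = (76.7×10³)(6.1⁴)/(8·40.0³·16) = 12.964 N/mm
Series: 1/k_eq = 1/3.4482 + 1/12.964 = 0.36714; k_eq = 2.7237 N/mm
δ = F/k_eq = 70.4/2.7237 = 25.847 mm

25.8 mm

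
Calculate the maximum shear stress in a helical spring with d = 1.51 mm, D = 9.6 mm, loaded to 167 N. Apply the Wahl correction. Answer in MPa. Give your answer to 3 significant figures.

1470 MPa

Spring index C = D/d = 9.6/1.51 = 6.3576
K_W = (4C−1)/(4C−4) + 0.615/C = 24.430/21.430 + 0.0967 = 1.2367
τ₀ = 8FD/(πd³) = 8·167·9.6/(π·1.51³) = 12825.6/10.816 = 1185.8 MPa
τ_max = K·τ₀ = 1.2367 × 1185.8 = 1466.5 MPa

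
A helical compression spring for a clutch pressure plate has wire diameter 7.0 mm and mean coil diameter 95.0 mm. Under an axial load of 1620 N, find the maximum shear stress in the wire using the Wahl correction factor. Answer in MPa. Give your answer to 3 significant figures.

Spring index C = D/d = 95.0/7.0 = 13.5714
K_W = (4C−1)/(4C−4) + 0.615/C = 53.286/50.286 + 0.0453 = 1.1050
τ₀ = 8FD/(πd³) = 8·1620·95.0/(π·7.0³) = 1.2312e+06/1077.6 = 1142.6 MPa
τ_max = K·τ₀ = 1.1050 × 1142.6 = 1262.5 MPa

1260 MPa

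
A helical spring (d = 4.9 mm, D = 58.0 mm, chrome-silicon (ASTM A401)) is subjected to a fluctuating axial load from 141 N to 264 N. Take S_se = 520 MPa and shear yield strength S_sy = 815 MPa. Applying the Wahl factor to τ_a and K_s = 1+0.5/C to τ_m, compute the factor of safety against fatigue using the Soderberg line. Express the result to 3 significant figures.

2.03

C = D/d = 58.0/4.9 = 11.8367; K_W = (4C−1)/(4C−4)+0.615/C = 1.1212; K_s = 1+0.5/C = 1.0422
F_a = (F_max−F_min)/2 = 61.5 N; F_m = (F_max+F_min)/2 = 202.5 N
τ_a = K_W·8F_aD/(πd³) = 1.1212 × 77.207 = 86.562 MPa
τ_m = K_s·8F_mD/(πd³) = 1.0422 × 254.22 = 264.96 MPa
Soderberg: 1/n_f = τ_a/S_se + τ_m/S_sy = 86.562/520 + 264.96/815 = 0.16646 + 0.32510 = 0.49156
n_f = 1/0.49156 = 2.034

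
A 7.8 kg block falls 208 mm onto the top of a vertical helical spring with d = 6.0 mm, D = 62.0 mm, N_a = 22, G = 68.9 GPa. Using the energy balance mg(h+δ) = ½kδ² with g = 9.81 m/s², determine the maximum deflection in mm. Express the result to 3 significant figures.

163 mm

k = Gd⁴/(8D³N_a) = (68.9×10³)(6.0⁴)/(8·62.0³·22) = 2.1288 N/mm
W = mg = 7.8 × 9.81 = 76.518 N
½kδ² − Wδ − Wh = 0 → δ = (W + √(W² + 2kWh))/k
δ = (76.518 + √(5855 + 67763.1))/2.1288 = (76.518 + 271.33)/2.1288 = 163.4 mm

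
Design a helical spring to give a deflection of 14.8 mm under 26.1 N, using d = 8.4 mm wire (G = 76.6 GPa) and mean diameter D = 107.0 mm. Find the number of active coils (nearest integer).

Required rate k = F/δ = 26.1/14.8 = 1.7635 N/mm
N_a = Gd⁴/(8D³k) = (76.6×10³ × 8.4⁴)/(8 × 107.0³ × 1.7635)
    = 3.81369e+08 / 1.7283e+07 = 22.07 → 22 coils

22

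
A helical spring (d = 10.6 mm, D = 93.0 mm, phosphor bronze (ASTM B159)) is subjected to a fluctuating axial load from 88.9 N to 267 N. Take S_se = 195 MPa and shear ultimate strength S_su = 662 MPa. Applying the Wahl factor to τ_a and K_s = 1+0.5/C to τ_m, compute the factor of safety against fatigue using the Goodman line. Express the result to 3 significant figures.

C = D/d = 93.0/10.6 = 8.7736; K_W = (4C−1)/(4C−4)+0.615/C = 1.1666; K_s = 1+0.5/C = 1.0570
F_a = (F_max−F_min)/2 = 89.05 N; F_m = (F_max+F_min)/2 = 177.95 N
τ_a = K_W·8F_aD/(πd³) = 1.1666 × 17.707 = 20.656 MPa
τ_m = K_s·8F_mD/(πd³) = 1.0570 × 35.384 = 37.4 MPa
Goodman: 1/n_f = τ_a/S_se + τ_m/S_su = 20.656/195 + 37.4/662 = 0.10593 + 0.05650 = 0.16243
n_f = 1/0.16243 = 6.157

6.16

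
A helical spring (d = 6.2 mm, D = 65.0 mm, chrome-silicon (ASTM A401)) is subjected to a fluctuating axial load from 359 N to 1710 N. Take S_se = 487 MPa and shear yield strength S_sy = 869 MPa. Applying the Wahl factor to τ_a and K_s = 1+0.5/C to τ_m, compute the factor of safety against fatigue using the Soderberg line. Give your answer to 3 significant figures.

C = D/d = 65.0/6.2 = 10.4839; K_W = (4C−1)/(4C−4)+0.615/C = 1.1377; K_s = 1+0.5/C = 1.0477
F_a = (F_max−F_min)/2 = 675.5 N; F_m = (F_max+F_min)/2 = 1034.5 N
τ_a = K_W·8F_aD/(πd³) = 1.1377 × 469.14 = 533.76 MPa
τ_m = K_s·8F_mD/(πd³) = 1.0477 × 718.47 = 752.74 MPa
Soderberg: 1/n_f = τ_a/S_se + τ_m/S_sy = 533.76/487 + 752.74/869 = 1.09602 + 0.86621 = 1.9622
n_f = 1/1.9622 = 0.5096

0.510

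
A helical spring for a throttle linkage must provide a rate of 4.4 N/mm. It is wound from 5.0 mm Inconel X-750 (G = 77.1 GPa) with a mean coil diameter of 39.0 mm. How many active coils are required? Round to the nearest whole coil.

23

N_a = Gd⁴/(8D³k) = (77.1×10³ × 5.0⁴)/(8 × 39.0³ × 4.4)
    = 4.81875e+07 / 2.08803e+06 = 23.08 → 23 coils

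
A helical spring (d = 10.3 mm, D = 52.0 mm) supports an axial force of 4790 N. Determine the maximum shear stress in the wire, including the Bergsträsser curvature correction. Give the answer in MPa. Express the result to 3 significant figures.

Spring index C = D/d = 52.0/10.3 = 5.0485
K_B = (4C+2)/(4C−3) = 22.194/17.194 = 1.2908
τ₀ = 8FD/(πd³) = 8·4790·52.0/(π·10.3³) = 1.99264e+06/3432.9 = 580.45 MPa
τ_max = K·τ₀ = 1.2908 × 580.45 = 749.25 MPa

749 MPa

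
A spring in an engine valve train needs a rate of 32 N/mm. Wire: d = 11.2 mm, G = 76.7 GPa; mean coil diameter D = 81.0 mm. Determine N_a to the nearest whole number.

N_a = Gd⁴/(8D³k) = (76.7×10³ × 11.2⁴)/(8 × 81.0³ × 32)
    = 1.20689e+09 / 1.36049e+08 = 8.871 → 9 coils

9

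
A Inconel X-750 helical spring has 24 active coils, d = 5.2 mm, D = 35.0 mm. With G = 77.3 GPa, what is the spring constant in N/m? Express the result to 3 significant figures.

k = Gd⁴/(8D³N_a) = (77.3×10³ × 5.2⁴) / (8 × 35.0³ × 24)
  = 5.65188e+07 / 8.232e+06 = 6.8657 N/mm = 6865.7 N/m

6870 N/m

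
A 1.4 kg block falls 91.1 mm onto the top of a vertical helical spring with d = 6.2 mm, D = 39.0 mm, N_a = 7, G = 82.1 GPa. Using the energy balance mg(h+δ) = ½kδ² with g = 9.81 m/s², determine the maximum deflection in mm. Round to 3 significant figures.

k = Gd⁴/(8D³N_a) = (82.1×10³)(6.2⁴)/(8·39.0³·7) = 36.52 N/mm
W = mg = 1.4 × 9.81 = 13.734 N
½kδ² − Wδ − Wh = 0 → δ = (W + √(W² + 2kWh))/k
δ = (13.734 + √(188.62 + 91384.7))/36.52 = (13.734 + 302.61)/36.52 = 8.6623 mm

8.66 mm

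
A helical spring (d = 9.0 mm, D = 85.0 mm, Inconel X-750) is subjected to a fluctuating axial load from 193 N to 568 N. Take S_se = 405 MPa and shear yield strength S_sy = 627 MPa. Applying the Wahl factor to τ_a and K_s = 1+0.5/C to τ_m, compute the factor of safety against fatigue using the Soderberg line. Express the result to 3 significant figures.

2.87

C = D/d = 85.0/9.0 = 9.4444; K_W = (4C−1)/(4C−4)+0.615/C = 1.1539; K_s = 1+0.5/C = 1.0529
F_a = (F_max−F_min)/2 = 187.5 N; F_m = (F_max+F_min)/2 = 380.5 N
τ_a = K_W·8F_aD/(πd³) = 1.1539 × 55.671 = 64.241 MPa
τ_m = K_s·8F_mD/(πd³) = 1.0529 × 112.98 = 118.96 MPa
Soderberg: 1/n_f = τ_a/S_se + τ_m/S_sy = 64.241/405 + 118.96/627 = 0.15862 + 0.18972 = 0.34834
n_f = 1/0.34834 = 2.871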